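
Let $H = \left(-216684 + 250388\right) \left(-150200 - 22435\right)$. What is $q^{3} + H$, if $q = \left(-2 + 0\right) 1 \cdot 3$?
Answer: $-5818490256$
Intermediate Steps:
$q = -6$ ($q = \left(-2\right) 1 \cdot 3 = \left(-2\right) 3 = -6$)
$H = -5818490040$ ($H = 33704 \left(-150200 - 22435\right) = 33704 \left(-172635\right) = -5818490040$)
$q^{3} + H = \left(-6\right)^{3} - 5818490040 = -216 - 5818490040 = -5818490256$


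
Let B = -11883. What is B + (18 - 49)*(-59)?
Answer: -10054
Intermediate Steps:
B + (18 - 49)*(-59) = -11883 + (18 - 49)*(-59) = -11883 - 31*(-59) = -11883 + 1829 = -10054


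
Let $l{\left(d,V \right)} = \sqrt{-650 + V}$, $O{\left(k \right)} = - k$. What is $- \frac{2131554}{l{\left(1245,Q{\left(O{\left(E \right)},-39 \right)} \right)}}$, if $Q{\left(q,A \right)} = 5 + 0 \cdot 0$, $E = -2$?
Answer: $\frac{710518 i \sqrt{645}}{215} \approx 83930.0 i$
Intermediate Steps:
$Q{\left(q,A \right)} = 5$ ($Q{\left(q,A \right)} = 5 + 0 = 5$)
$- \frac{2131554}{l{\left(1245,Q{\left(O{\left(E \right)},-39 \right)} \right)}} = - \frac{2131554}{\sqrt{-650 + 5}} = - \frac{2131554}{\sqrt{-645}} = - \frac{2131554}{i \sqrt{645}} = - 2131554 \left(- \frac{i \sqrt{645}}{645}\right) = \frac{710518 i \sqrt{645}}{215}$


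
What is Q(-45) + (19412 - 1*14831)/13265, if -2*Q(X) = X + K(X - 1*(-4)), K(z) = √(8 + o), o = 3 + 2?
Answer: 606087/26530 - √13/2 ≈ 21.043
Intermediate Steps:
o = 5
K(z) = √13 (K(z) = √(8 + 5) = √13)
Q(X) = -X/2 - √13/2 (Q(X) = -(X + √13)/2 = -X/2 - √13/2)
Q(-45) + (19412 - 1*14831)/13265 = (-½*(-45) - √13/2) + (19412 - 1*14831)/13265 = (45/2 - √13/2) + (19412 - 14831)*(1/13265) = (45/2 - √13/2) + 4581*(1/13265) = (45/2 - √13/2) + 4581/13265 = 606087/26530 - √13/2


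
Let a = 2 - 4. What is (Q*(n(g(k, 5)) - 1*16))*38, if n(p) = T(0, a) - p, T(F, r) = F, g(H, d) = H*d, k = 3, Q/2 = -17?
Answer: 40052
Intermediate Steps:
Q = -34 (Q = 2*(-17) = -34)
a = -2
n(p) = -p (n(p) = 0 - p = -p)
(Q*(n(g(k, 5)) - 1*16))*38 = -34*(-3*5 - 1*16)*38 = -34*(-1*15 - 16)*38 = -34*(-15 - 16)*38 = -34*(-31)*38 = 1054*38 = 40052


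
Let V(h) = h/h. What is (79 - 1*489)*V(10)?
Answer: -410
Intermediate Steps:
V(h) = 1
(79 - 1*489)*V(10) = (79 - 1*489)*1 = (79 - 489)*1 = -410*1 = -410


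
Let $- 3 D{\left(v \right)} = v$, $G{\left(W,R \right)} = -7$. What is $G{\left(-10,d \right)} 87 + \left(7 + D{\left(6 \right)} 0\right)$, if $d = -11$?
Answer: $-602$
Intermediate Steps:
$D{\left(v \right)} = - \frac{v}{3}$
$G{\left(-10,d \right)} 87 + \left(7 + D{\left(6 \right)} 0\right) = \left(-7\right) 87 + \left(7 + \left(- \frac{1}{3}\right) 6 \cdot 0\right) = -609 + \left(7 - 0\right) = -609 + \left(7 + 0\right) = -609 + 7 = -602$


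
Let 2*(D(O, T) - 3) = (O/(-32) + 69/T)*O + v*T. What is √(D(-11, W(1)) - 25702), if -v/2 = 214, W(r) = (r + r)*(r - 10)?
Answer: I*√12572817/24 ≈ 147.74*I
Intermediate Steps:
W(r) = 2*r*(-10 + r) (W(r) = (2*r)*(-10 + r) = 2*r*(-10 + r))
v = -428 (v = -2*214 = -428)
D(O, T) = 3 - 214*T + O*(69/T - O/32)/2 (D(O, T) = 3 + ((O/(-32) + 69/T)*O - 428*T)/2 = 3 + ((O*(-1/32) + 69/T)*O - 428*T)/2 = 3 + ((-O/32 + 69/T)*O - 428*T)/2 = 3 + ((69/T - O/32)*O - 428*T)/2 = 3 + (O*(69/T - O/32) - 428*T)/2 = 3 + (-428*T + O*(69/T - O/32))/2 = 3 + (-214*T + O*(69/T - O/32)/2) = 3 - 214*T + O*(69/T - O/32)/2)
√(D(-11, W(1)) - 25702) = √((2208*(-11) + (2*1*(-10 + 1))*(192 - 1*(-11)² - 27392*(-10 + 1)))/(64*((2*1*(-10 + 1)))) - 25702) = √((-24288 + (2*1*(-9))*(192 - 1*121 - 27392*(-9)))/(64*((2*1*(-9)))) - 25702) = √((1/64)*(-24288 - 18*(192 - 121 - 13696*(-18)))/(-18) - 25702) = √((1/64)*(-1/18)*(-24288 - 18*(192 - 121 + 246528)) - 25702) = √((1/64)*(-1/18)*(-24288 - 18*246599) - 25702) = √((1/64)*(-1/18)*(-24288 - 4438782) - 25702) = √((1/64)*(-1/18)*(-4463070) - 25702) = √(743845/192 - 25702) = √(-4190939/192) = I*√12572817/24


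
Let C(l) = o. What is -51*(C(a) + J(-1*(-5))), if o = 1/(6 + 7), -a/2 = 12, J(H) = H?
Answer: -3366/13 ≈ -258.92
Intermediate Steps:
a = -24 (a = -2*12 = -24)
o = 1/13 ≈ 0.076923
C(l) = 1/13
-51*(C(a) + J(-1*(-5))) = -51*(1/13 - 1*(-5)) = -51*(1/13 + 5) = -51*66/13 = -3366/13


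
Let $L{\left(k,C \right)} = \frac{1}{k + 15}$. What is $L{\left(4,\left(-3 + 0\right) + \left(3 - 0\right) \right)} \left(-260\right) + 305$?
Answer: $\frac{5535}{19} \approx 291.32$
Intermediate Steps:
$L{\left(k,C \right)} = \frac{1}{15 + k}$
$L{\left(4,\left(-3 + 0\right) + \left(3 - 0\right) \right)} \left(-260\right) + 305 = \frac{1}{15 + 4} \left(-260\right) + 305 = \frac{1}{19} \left(-260\right) + 305 = - \frac{260}{19} + 305 = \frac{5535}{19}$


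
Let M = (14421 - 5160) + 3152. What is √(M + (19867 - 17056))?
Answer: 2*√3806 ≈ 123.39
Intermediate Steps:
M = 12413 (M = 9261 + 3152 = 12413)
√(M + (19867 - 17056)) = √(12413 + (19867 - 17056)) = √(12413 + 2811) = √15224 = 2*√3806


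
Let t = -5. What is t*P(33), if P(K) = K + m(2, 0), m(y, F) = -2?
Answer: -155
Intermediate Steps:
P(K) = -2 + K (P(K) = K - 2 = -2 + K)
t*P(33) = -5*(-2 + 33) = -5*31 = -155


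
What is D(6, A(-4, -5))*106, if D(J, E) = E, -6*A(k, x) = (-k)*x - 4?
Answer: 424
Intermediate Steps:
A(k, x) = ⅔ + k*x/6 (A(k, x) = -((-k)*x - 4)/6 = -(-k*x - 4)/6 = -(-4 - k*x)/6 = ⅔ + k*x/6)
D(6, A(-4, -5))*106 = (⅔ + (⅙)*(-4)*(-5))*106 = (⅔ + 10/3)*106 = 4*106 = 424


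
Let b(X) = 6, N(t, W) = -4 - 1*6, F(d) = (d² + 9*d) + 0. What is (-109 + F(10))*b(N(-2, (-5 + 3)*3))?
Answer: 486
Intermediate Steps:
F(d) = d² + 9*d
N(t, W) = -10 (N(t, W) = -4 - 6 = -10)
(-109 + F(10))*b(N(-2, (-5 + 3)*3)) = (-109 + 10*(9 + 10))*6 = (-109 + 10*19)*6 = (-109 + 190)*6 = 81*6 = 486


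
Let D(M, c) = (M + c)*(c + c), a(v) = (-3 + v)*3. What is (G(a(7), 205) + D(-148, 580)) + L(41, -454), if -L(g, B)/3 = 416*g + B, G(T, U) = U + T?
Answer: 451531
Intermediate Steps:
a(v) = -9 + 3*v
G(T, U) = T + U
D(M, c) = 2*c*(M + c) (D(M, c) = (M + c)*(2*c) = 2*c*(M + c))
L(g, B) = -1248*g - 3*B (L(g, B) = -3*(416*g + B) = -3*(B + 416*g) = -1248*g - 3*B)
(G(a(7), 205) + D(-148, 580)) + L(41, -454) = (((-9 + 3*7) + 205) + 2*580*(-148 + 580)) + (-1248*41 - 3*(-454)) = (((-9 + 21) + 205) + 2*580*432) + (-51168 + 1362) = ((12 + 205) + 501120) - 49806 = (217 + 501120) - 49806 = 501337 - 49806 = 451531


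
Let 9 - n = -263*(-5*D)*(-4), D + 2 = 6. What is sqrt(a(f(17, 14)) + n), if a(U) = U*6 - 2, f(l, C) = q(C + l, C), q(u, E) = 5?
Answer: sqrt(21077) ≈ 145.18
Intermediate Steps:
f(l, C) = 5
D = 4 (D = -2 + 6 = 4)
a(U) = -2 + 6*U (a(U) = 6*U - 2 = -2 + 6*U)
n = 21049 (n = 9 - (-263)*-5*4*(-4) = 9 - (-263)*(-20*(-4)) = 9 - (-263)*80 = 9 - 1*(-21040) = 9 + 21040 = 21049)
sqrt(a(f(17, 14)) + n) = sqrt((-2 + 6*5) + 21049) = sqrt((-2 + 30) + 21049) = sqrt(28 + 21049) = sqrt(21077)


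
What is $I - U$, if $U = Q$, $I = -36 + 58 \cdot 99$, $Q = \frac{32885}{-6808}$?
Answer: $\frac{38879333}{6808} \approx 5710.8$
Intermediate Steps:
$Q = - \frac{32885}{6808}$ ($Q = 32885 \left(- \frac{1}{6808}\right) = - \frac{32885}{6808} \approx -4.8303$)
$I = 5706$ ($I = -36 + 5742 = 5706$)
$U = - \frac{32885}{6808} \approx -4.8303$
$I - U = 5706 - - \frac{32885}{6808} = 5706 + \frac{32885}{6808} = \frac{38879333}{6808}$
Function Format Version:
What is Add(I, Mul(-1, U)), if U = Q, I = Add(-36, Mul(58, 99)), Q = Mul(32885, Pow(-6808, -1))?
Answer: Rational(38879333, 6808) ≈ 5710.8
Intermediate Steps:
Q = Rational(-32885, 6808) (Q = Mul(32885, Rational(-1, 6808)) = Rational(-32885, 6808) ≈ -4.8303)
I = 5706 (I = Add(-36, 5742) = 5706)
U = Rational(-32885, 6808) ≈ -4.8303
Add(I, Mul(-1, U)) = Add(5706, Mul(-1, Rational(-32885, 6808))) = Add(5706, Rational(32885, 6808)) = Rational(38879333, 6808)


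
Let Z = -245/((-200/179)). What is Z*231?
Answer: 2026101/40 ≈ 50653.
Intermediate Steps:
Z = 8771/40 (Z = -245/((-200*1/179)) = -245/(-200/179) = -245*(-179/200) = 8771/40 ≈ 219.27)
Z*231 = (8771/40)*231 = 2026101/40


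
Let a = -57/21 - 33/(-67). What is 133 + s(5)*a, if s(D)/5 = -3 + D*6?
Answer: -78293/469 ≈ -166.94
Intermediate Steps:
s(D) = -15 + 30*D (s(D) = 5*(-3 + D*6) = 5*(-3 + 6*D) = -15 + 30*D)
a = -1042/469 (a = -57*1/21 - 33*(-1/67) = -19/7 + 33/67 = -1042/469 ≈ -2.2217)
133 + s(5)*a = 133 + (-15 + 30*5)*(-1042/469) = 133 + (-15 + 150)*(-1042/469) = 133 + 135*(-1042/469) = 133 - 140670/469 = -78293/469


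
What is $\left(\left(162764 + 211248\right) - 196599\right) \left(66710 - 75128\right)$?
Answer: $-1493462634$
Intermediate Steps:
$\left(\left(162764 + 211248\right) - 196599\right) \left(66710 - 75128\right) = \left(374012 - 196599\right) \left(-8418\right) = 177413 \left(-8418\right) = -1493462634$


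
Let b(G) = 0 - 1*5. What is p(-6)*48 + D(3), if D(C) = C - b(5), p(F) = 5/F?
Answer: -32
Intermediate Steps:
b(G) = -5 (b(G) = 0 - 5 = -5)
D(C) = 5 + C (D(C) = C - 1*(-5) = C + 5 = 5 + C)
p(-6)*48 + D(3) = (5/(-6))*48 + (5 + 3) = (5*(-1/6))*48 + 8 = -5/6*48 + 8 = -40 + 8 = -32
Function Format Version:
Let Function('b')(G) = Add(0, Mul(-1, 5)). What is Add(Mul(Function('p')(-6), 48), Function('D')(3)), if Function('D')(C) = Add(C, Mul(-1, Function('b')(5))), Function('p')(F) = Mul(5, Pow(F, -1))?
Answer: -32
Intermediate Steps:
Function('b')(G) = -5 (Function('b')(G) = Add(0, -5) = -5)
Function('D')(C) = Add(5, C) (Function('D')(C) = Add(C, Mul(-1, -5)) = Add(C, 5) = Add(5, C))
Add(Mul(Function('p')(-6), 48), Function('D')(3)) = Add(Mul(Mul(5, Pow(-6, -1)), 48), Add(5, 3)) = Add(Mul(Mul(5, Rational(-1, 6)), 48), 8) = Add(Mul(Rational(-5, 6), 48), 8) = Add(-40, 8) = -32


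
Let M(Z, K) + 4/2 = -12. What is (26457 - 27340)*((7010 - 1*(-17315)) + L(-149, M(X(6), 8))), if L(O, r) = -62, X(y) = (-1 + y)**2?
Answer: -21424229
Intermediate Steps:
M(Z, K) = -14 (M(Z, K) = -2 - 12 = -14)
(26457 - 27340)*((7010 - 1*(-17315)) + L(-149, M(X(6), 8))) = (26457 - 27340)*((7010 - 1*(-17315)) - 62) = -883*((7010 + 17315) - 62) = -883*(24325 - 62) = -883*24263 = -21424229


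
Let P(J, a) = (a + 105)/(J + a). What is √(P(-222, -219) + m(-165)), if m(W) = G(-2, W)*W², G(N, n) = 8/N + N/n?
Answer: 2*I*√11969814/21 ≈ 329.5*I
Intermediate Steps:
m(W) = W²*(-4 - 2/W) (m(W) = (8/(-2) - 2/W)*W² = (8*(-½) - 2/W)*W² = (-4 - 2/W)*W² = W²*(-4 - 2/W))
P(J, a) = (105 + a)/(J + a)
√(P(-222, -219) + m(-165)) = √((105 - 219)/(-222 - 219) + 2*(-165)*(-1 - 2*(-165))) = √(-114/(-441) + 2*(-165)*(-1 + 330)) = √(-1/441*(-114) + 2*(-165)*329) = √(38/147 - 108570) = √(-15959752/147) = 2*I*√11969814/21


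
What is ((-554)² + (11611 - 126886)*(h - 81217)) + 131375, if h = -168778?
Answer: 28818611916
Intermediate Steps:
((-554)² + (11611 - 126886)*(h - 81217)) + 131375 = ((-554)² + (11611 - 126886)*(-168778 - 81217)) + 131375 = (306916 - 115275*(-249995)) + 131375 = (306916 + 28818173625) + 131375 = 28818480541 + 131375 = 28818611916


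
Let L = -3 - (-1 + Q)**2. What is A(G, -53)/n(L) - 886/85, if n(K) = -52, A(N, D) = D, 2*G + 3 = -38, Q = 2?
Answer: -41567/4420 ≈ -9.4043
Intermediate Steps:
G = -41/2 (G = -3/2 + (1/2)*(-38) = -3/2 - 19 = -41/2 ≈ -20.500)
L = -4 (L = -3 - (-1 + 2)**2 = -3 - 1*1**2 = -3 - 1*1 = -3 - 1 = -4)
A(G, -53)/n(L) - 886/85 = -53/(-52) - 886/85 = -53*(-1/52) - 886*1/85 = 53/52 - 886/85 = -41567/4420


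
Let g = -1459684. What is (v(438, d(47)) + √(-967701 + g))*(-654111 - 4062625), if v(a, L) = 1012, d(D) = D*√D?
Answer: -4773336832 - 4716736*I*√2427385 ≈ -4.7733e+9 - 7.3487e+9*I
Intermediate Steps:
d(D) = D^(3/2)
(v(438, d(47)) + √(-967701 + g))*(-654111 - 4062625) = (1012 + √(-967701 - 1459684))*(-654111 - 4062625) = (1012 + √(-2427385))*(-4716736) = (1012 + I*√2427385)*(-4716736) = -4773336832 - 4716736*I*√2427385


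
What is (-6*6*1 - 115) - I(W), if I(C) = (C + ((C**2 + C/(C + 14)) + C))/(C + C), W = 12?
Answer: -8217/52 ≈ -158.02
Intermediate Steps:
I(C) = (C**2 + 2*C + C/(14 + C))/(2*C) (I(C) = (C + ((C**2 + C/(14 + C)) + C))/((2*C)) = (C + ((C**2 + C/(14 + C)) + C))*(1/(2*C)) = (C + (C + C**2 + C/(14 + C)))*(1/(2*C)) = (C**2 + 2*C + C/(14 + C))*(1/(2*C)) = (C**2 + 2*C + C/(14 + C))/(2*C))
(-6*6*1 - 115) - I(W) = (-6*6*1 - 115) - (29 + 12**2 + 16*12)/(2*(14 + 12)) = (-36*1 - 115) - (29 + 144 + 192)/(2*26) = (-36 - 115) - 365/(2*26) = -151 - 1*365/52 = -151 - 365/52 = -8217/52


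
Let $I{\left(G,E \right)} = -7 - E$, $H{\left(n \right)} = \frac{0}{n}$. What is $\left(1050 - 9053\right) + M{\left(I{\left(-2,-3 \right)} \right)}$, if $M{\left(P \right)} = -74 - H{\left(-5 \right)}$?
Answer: $-8077$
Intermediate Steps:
$H{\left(n \right)} = 0$
$M{\left(P \right)} = -74$ ($M{\left(P \right)} = -74 - 0 = -74 + 0 = -74$)
$\left(1050 - 9053\right) + M{\left(I{\left(-2,-3 \right)} \right)} = \left(1050 - 9053\right) - 74 = -8003 - 74 = -8077$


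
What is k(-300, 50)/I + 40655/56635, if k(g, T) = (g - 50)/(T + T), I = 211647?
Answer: 73228175/102013854 ≈ 0.71783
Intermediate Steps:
k(g, T) = (-50 + g)/(2*T) (k(g, T) = (-50 + g)/((2*T)) = (-50 + g)*(1/(2*T)) = (-50 + g)/(2*T))
k(-300, 50)/I + 40655/56635 = ((½)*(-50 - 300)/50)/211647 + 40655/56635 = ((½)*(1/50)*(-350))*(1/211647) + 40655*(1/56635) = -7/2*1/211647 + 173/241 = -7/423294 + 173/241 = 73228175/102013854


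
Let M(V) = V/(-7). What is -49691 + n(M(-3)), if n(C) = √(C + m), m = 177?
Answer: -49691 + 3*√966/7 ≈ -49678.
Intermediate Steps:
M(V) = -V/7 (M(V) = V*(-⅐) = -V/7)
n(C) = √(177 + C) (n(C) = √(C + 177) = √(177 + C))
-49691 + n(M(-3)) = -49691 + √(177 - ⅐*(-3)) = -49691 + √(177 + 3/7) = -49691 + √(1242/7) = -49691 + 3*√966/7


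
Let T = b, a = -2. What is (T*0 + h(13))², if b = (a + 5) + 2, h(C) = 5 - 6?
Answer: 1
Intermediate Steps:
h(C) = -1
b = 5 (b = (-2 + 5) + 2 = 3 + 2 = 5)
T = 5
(T*0 + h(13))² = (5*0 - 1)² = (0 - 1)² = (-1)² = 1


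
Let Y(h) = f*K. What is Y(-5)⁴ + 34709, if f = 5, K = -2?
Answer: 44709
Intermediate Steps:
Y(h) = -10 (Y(h) = 5*(-2) = -10)
Y(-5)⁴ + 34709 = (-10)⁴ + 34709 = 10000 + 34709 = 44709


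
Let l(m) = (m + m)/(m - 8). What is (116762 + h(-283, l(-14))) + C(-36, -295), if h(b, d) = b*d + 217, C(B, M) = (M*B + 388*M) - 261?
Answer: 137696/11 ≈ 12518.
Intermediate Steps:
C(B, M) = -261 + 388*M + B*M (C(B, M) = (B*M + 388*M) - 261 = (388*M + B*M) - 261 = -261 + 388*M + B*M)
l(m) = 2*m/(-8 + m) (l(m) = (2*m)/(-8 + m) = 2*m/(-8 + m))
h(b, d) = 217 + b*d
(116762 + h(-283, l(-14))) + C(-36, -295) = (116762 + (217 - 566*(-14)/(-8 - 14))) + (-261 + 388*(-295) - 36*(-295)) = (116762 + (217 - 566*(-14)/(-22))) + (-261 - 114460 + 10620) = (116762 + (217 - 566*(-14)*(-1)/22)) - 104101 = (116762 + (217 - 283*14/11)) - 104101 = (116762 + (217 - 3962/11)) - 104101 = (116762 - 1575/11) - 104101 = 1282807/11 - 104101 = 137696/11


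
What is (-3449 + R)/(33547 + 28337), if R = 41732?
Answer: 12761/20628 ≈ 0.61863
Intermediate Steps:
(-3449 + R)/(33547 + 28337) = (-3449 + 41732)/(33547 + 28337) = 38283/61884 = 38283*(1/61884) = 12761/20628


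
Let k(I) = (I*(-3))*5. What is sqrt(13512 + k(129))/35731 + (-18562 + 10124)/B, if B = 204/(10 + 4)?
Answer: -29533/51 + sqrt(11577)/35731 ≈ -579.08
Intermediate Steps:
k(I) = -15*I (k(I) = -3*I*5 = -15*I)
B = 102/7 (B = 204/14 = 204*(1/14) = 102/7 ≈ 14.571)
sqrt(13512 + k(129))/35731 + (-18562 + 10124)/B = sqrt(13512 - 15*129)/35731 + (-18562 + 10124)/(102/7) = sqrt(13512 - 1935)*(1/35731) - 8438*7/102 = sqrt(11577)*(1/35731) - 29533/51 = sqrt(11577)/35731 - 29533/51 = -29533/51 + sqrt(11577)/35731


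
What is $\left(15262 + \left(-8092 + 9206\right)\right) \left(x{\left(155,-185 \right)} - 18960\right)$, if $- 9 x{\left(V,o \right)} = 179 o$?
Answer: $- \frac{2252109400}{9} \approx -2.5023 \cdot 10^{8}$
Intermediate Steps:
$x{\left(V,o \right)} = - \frac{179 o}{9}$
$\left(15262 + \left(-8092 + 9206\right)\right) \left(x{\left(155,-185 \right)} - 18960\right) = \left(15262 + \left(-8092 + 9206\right)\right) \left(\left(- \frac{179}{9}\right) \left(-185\right) - 18960\right) = \left(15262 + 1114\right) \left(\frac{33115}{9} - 18960\right) = 16376 \left(- \frac{137525}{9}\right) = - \frac{2252109400}{9}$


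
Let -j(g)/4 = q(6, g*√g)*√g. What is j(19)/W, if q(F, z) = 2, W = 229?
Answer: -8*√19/229 ≈ -0.15228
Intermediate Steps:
j(g) = -8*√g
j(19)/W = -8*√19/229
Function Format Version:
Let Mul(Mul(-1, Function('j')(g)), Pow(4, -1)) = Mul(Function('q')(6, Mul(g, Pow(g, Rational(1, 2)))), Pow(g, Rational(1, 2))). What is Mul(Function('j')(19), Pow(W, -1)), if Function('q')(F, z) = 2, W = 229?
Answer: Mul(Rational(-8, 229), Pow(19, Rational(1, 2))) ≈ -0.15228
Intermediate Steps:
Function('j')(g) = Mul(-8, Pow(g, Rational(1, 2))) (Function('j')(g) = Mul(-4, Mul(2, Pow(g, Rational(1, 2)))) = Mul(-8, Pow(g, Rational(1, 2))))
Mul(Function('j')(19), Pow(W, -1)) = Mul(Mul(-8, Pow(19, Rational(1, 2))), Pow(229, -1)) = Mul(Mul(-8, Pow(19, Rational(1, 2))), Rational(1, 229)) = Mul(Rational(-8, 229), Pow(19, Rational(1, 2)))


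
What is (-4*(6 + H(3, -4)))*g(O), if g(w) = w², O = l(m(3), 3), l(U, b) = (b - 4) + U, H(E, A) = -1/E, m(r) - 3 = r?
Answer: -1700/3 ≈ -566.67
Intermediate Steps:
m(r) = 3 + r
l(U, b) = -4 + U + b (l(U, b) = (-4 + b) + U = -4 + U + b)
O = 5 (O = -4 + (3 + 3) + 3 = -4 + 6 + 3 = 5)
(-4*(6 + H(3, -4)))*g(O) = -4*(6 - 1/3)*5² = -4*(6 - 1*⅓)*25 = -4*(6 - ⅓)*25 = -4*17/3*25 = -68/3*25 = -1700/3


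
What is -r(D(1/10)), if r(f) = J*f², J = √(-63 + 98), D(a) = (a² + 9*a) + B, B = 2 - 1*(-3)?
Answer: -349281*√35/10000 ≈ -206.64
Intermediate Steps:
B = 5 (B = 2 + 3 = 5)
D(a) = 5 + a² + 9*a (D(a) = (a² + 9*a) + 5 = 5 + a² + 9*a)
J = √35 ≈ 5.9161
r(f) = √35*f²
-r(D(1/10)) = -√35*(5 + (1/10)² + 9*(1/10))² = -√35*(5 + (1*(⅒))² + 9*(1*(⅒)))² = -√35*(5 + (⅒)² + 9*(⅒))² = -√35*(5 + 1/100 + 9/10)² = -√35*(591/100)² = -√35*349281/10000 = -349281*√35/10000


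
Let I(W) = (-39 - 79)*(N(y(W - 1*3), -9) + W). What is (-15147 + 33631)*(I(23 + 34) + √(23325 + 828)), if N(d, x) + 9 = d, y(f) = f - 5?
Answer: -211567864 + 18484*√24153 ≈ -2.0870e+8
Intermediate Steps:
y(f) = -5 + f
N(d, x) = -9 + d
I(W) = 2006 - 236*W (I(W) = (-39 - 79)*((-9 + (-5 + (W - 1*3))) + W) = -118*((-9 + (-5 + (W - 3))) + W) = -118*((-9 + (-5 + (-3 + W))) + W) = -118*((-9 + (-8 + W)) + W) = -118*((-17 + W) + W) = -118*(-17 + 2*W) = 2006 - 236*W)
(-15147 + 33631)*(I(23 + 34) + √(23325 + 828)) = (-15147 + 33631)*((2006 - 236*(23 + 34)) + √(23325 + 828)) = 18484*((2006 - 236*57) + √24153) = 18484*((2006 - 13452) + √24153) = 18484*(-11446 + √24153) = -211567864 + 18484*√24153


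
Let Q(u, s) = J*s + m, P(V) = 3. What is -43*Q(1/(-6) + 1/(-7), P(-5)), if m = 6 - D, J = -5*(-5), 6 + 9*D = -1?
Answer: -31648/9 ≈ -3516.4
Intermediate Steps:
D = -7/9 (D = -⅔ + (⅑)*(-1) = -⅔ - ⅑ = -7/9 ≈ -0.77778)
J = 25
m = 61/9 (m = 6 - 1*(-7/9) = 6 + 7/9 = 61/9 ≈ 6.7778)
Q(u, s) = 61/9 + 25*s (Q(u, s) = 25*s + 61/9 = 61/9 + 25*s)
-43*Q(1/(-6) + 1/(-7), P(-5)) = -43*(61/9 + 25*3) = -43*(61/9 + 75) = -43*736/9 = -31648/9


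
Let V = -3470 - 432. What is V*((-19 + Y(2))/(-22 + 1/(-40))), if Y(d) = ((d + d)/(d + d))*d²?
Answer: -2341200/881 ≈ -2657.4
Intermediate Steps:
V = -3902
Y(d) = d² (Y(d) = ((2*d)/((2*d)))*d² = ((2*d)*(1/(2*d)))*d² = 1*d² = d²)
V*((-19 + Y(2))/(-22 + 1/(-40))) = -3902*(-19 + 2²)/(-22 + 1/(-40)) = -3902*(-19 + 4)/(-22 - 1/40) = -(-58530)/(-881/40) = -(-58530)*(-40)/881 = -3902*600/881 = -2341200/881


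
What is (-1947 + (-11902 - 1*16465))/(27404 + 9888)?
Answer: -15157/18646 ≈ -0.81288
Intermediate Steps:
(-1947 + (-11902 - 1*16465))/(27404 + 9888) = (-1947 + (-11902 - 16465))/37292 = (-1947 - 28367)*(1/37292) = -30314*1/37292 = -15157/18646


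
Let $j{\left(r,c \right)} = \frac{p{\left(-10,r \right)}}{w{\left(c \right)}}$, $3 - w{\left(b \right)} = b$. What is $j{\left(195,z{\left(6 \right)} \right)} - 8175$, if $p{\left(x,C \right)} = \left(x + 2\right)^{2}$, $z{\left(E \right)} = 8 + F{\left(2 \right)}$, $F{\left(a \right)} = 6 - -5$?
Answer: $-8179$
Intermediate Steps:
$F{\left(a \right)} = 11$ ($F{\left(a \right)} = 6 + 5 = 11$)
$w{\left(b \right)} = 3 - b$
$z{\left(E \right)} = 19$ ($z{\left(E \right)} = 8 + 11 = 19$)
$p{\left(x,C \right)} = \left(2 + x\right)^{2}$
$j{\left(r,c \right)} = \frac{64}{3 - c}$ ($j{\left(r,c \right)} = \frac{\left(2 - 10\right)^{2}}{3 - c} = \frac{\left(-8\right)^{2}}{3 - c} = \frac{64}{3 - c}$)
$j{\left(195,z{\left(6 \right)} \right)} - 8175 = - \frac{64}{-3 + 19} - 8175 = - \frac{64}{16} - 8175 = \left(-64\right) \frac{1}{16} - 8175 = -4 - 8175 = -8179$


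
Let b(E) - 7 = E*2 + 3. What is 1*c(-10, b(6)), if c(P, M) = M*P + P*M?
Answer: -440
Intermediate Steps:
b(E) = 10 + 2*E (b(E) = 7 + (E*2 + 3) = 7 + (2*E + 3) = 7 + (3 + 2*E) = 10 + 2*E)
c(P, M) = 2*M*P (c(P, M) = M*P + M*P = 2*M*P)
1*c(-10, b(6)) = 1*(2*(10 + 2*6)*(-10)) = 1*(2*(10 + 12)*(-10)) = 1*(2*22*(-10)) = 1*(-440) = -440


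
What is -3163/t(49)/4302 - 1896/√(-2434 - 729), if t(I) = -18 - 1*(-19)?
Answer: -3163/4302 + 1896*I*√3163/3163 ≈ -0.73524 + 33.712*I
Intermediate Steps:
t(I) = 1 (t(I) = -18 + 19 = 1)
-3163/t(49)/4302 - 1896/√(-2434 - 729) = -3163/1/4302 - 1896/√(-2434 - 729) = -3163*1*(1/4302) - 1896*(-I*√3163/3163) = -3163*1/4302 - 1896*(-I*√3163/3163) = -3163/4302 - (-1896)*I*√3163/3163 = -3163/4302 + 1896*I*√3163/3163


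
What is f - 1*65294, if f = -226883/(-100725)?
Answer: -6576511267/100725 ≈ -65292.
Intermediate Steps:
f = 226883/100725 (f = -226883*(-1/100725) = 226883/100725 ≈ 2.2525)
f - 1*65294 = 226883/100725 - 1*65294 = 226883/100725 - 65294 = -6576511267/100725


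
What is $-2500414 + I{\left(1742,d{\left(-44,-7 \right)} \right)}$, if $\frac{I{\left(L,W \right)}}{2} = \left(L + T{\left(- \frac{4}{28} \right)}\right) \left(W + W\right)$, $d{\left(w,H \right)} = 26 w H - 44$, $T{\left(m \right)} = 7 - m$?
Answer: $\frac{372541966}{7} \approx 5.322 \cdot 10^{7}$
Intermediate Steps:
$d{\left(w,H \right)} = -44 + 26 H w$ ($d{\left(w,H \right)} = 26 H w - 44 = -44 + 26 H w$)
$I{\left(L,W \right)} = 4 W \left(\frac{50}{7} + L\right)$ ($I{\left(L,W \right)} = 2 \left(L + \left(7 - - \frac{4}{28}\right)\right) \left(W + W\right) = 2 \left(L + \left(7 - \left(-4\right) \frac{1}{28}\right)\right) 2 W = 2 \left(L + \left(7 - - \frac{1}{7}\right)\right) 2 W = 2 \left(L + \left(7 + \frac{1}{7}\right)\right) 2 W = 2 \left(L + \frac{50}{7}\right) 2 W = 2 \left(\frac{50}{7} + L\right) 2 W = 2 \cdot 2 W \left(\frac{50}{7} + L\right) = 4 W \left(\frac{50}{7} + L\right)$)
$-2500414 + I{\left(1742,d{\left(-44,-7 \right)} \right)} = -2500414 + \frac{4 \left(-44 + 26 \left(-7\right) \left(-44\right)\right) \left(50 + 7 \cdot 1742\right)}{7} = -2500414 + \frac{4 \left(-44 + 8008\right) \left(50 + 12194\right)}{7} = -2500414 + \frac{4}{7} \cdot 7964 \cdot 12244 = -2500414 + \frac{390044864}{7} = \frac{372541966}{7}$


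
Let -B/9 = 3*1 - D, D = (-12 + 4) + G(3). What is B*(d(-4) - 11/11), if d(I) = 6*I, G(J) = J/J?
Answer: 2250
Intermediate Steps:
G(J) = 1
D = -7 (D = (-12 + 4) + 1 = -8 + 1 = -7)
B = -90 (B = -9*(3*1 - 1*(-7)) = -9*(3 + 7) = -9*10 = -90)
B*(d(-4) - 11/11) = -90*(6*(-4) - 11/11) = -90*(-24 - 11*1/11) = -90*(-24 - 1) = -90*(-25) = 2250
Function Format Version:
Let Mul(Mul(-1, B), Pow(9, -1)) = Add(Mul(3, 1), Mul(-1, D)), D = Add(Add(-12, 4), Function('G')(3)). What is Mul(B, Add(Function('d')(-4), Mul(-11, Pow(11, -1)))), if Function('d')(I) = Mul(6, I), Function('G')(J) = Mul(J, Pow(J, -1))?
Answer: 2250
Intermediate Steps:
Function('G')(J) = 1
D = -7 (D = Add(Add(-12, 4), 1) = Add(-8, 1) = -7)
B = -90 (B = Mul(-9, Add(Mul(3, 1), Mul(-1, -7))) = Mul(-9, Add(3, 7)) = Mul(-9, 10) = -90)
Mul(B, Add(Function('d')(-4), Mul(-11, Pow(11, -1)))) = Mul(-90, Add(Mul(6, -4), Mul(-11, Pow(11, -1)))) = Mul(-90, Add(-24, Mul(-11, Rational(1, 11)))) = Mul(-90, Add(-24, -1)) = Mul(-90, -25) = 2250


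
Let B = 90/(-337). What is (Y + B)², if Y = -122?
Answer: 1697769616/113569 ≈ 14949.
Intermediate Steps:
B = -90/337 (B = 90*(-1/337) = -90/337 ≈ -0.26706)
(Y + B)² = (-122 - 90/337)² = (-41204/337)² = 1697769616/113569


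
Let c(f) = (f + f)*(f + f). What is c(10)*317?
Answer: 126800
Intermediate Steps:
c(f) = 4*f² (c(f) = (2*f)*(2*f) = 4*f²)
c(10)*317 = (4*10²)*317 = (4*100)*317 = 400*317 = 126800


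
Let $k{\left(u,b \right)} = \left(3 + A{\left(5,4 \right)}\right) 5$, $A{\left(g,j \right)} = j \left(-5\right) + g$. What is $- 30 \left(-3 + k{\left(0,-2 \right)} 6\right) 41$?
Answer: $446490$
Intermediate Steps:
$A{\left(g,j \right)} = g - 5 j$ ($A{\left(g,j \right)} = - 5 j + g = g - 5 j$)
$k{\left(u,b \right)} = -60$ ($k{\left(u,b \right)} = \left(3 + \left(5 - 20\right)\right) 5 = \left(3 - 15\right) 5 = \left(-12\right) 5 = -60$)
$- 30 \left(-3 + k{\left(0,-2 \right)} 6\right) 41 = - 30 \left(-3 - 360\right) 41 = \left(-30\right) \left(-363\right) 41 = 10890 \cdot 41 = 446490$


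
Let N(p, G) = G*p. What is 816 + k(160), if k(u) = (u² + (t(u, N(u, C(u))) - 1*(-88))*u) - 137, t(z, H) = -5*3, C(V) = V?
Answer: 37959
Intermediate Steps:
t(z, H) = -15
k(u) = -137 + u² + 73*u (k(u) = (u² + (-15 - 1*(-88))*u) - 137 = (u² + (-15 + 88)*u) - 137 = (u² + 73*u) - 137 = -137 + u² + 73*u)
816 + k(160) = 816 + (-137 + 160² + 73*160) = 816 + (-137 + 25600 + 11680) = 816 + 37143 = 37959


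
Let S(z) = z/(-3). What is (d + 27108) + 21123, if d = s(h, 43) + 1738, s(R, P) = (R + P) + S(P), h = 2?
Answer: 149999/3 ≈ 50000.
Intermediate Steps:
S(z) = -z/3 (S(z) = z*(-⅓) = -z/3)
s(R, P) = R + 2*P/3 (s(R, P) = (R + P) - P/3 = (P + R) - P/3 = R + 2*P/3)
d = 5306/3 (d = (2 + (⅔)*43) + 1738 = (2 + 86/3) + 1738 = 92/3 + 1738 = 5306/3 ≈ 1768.7)
(d + 27108) + 21123 = (5306/3 + 27108) + 21123 = 86630/3 + 21123 = 149999/3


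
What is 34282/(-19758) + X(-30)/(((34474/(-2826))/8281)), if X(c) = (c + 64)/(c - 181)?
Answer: 3867877950971/35929992153 ≈ 107.65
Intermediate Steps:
X(c) = (64 + c)/(-181 + c)
34282/(-19758) + X(-30)/(((34474/(-2826))/8281)) = 34282/(-19758) + ((64 - 30)/(-181 - 30))/(((34474/(-2826))/8281)) = 34282*(-1/19758) + (34/(-211))/(((34474*(-1/2826))*(1/8281))) = -17141/9879 + (-1/211*34)/((-17237/1413*1/8281)) = -17141/9879 - 34/(211*(-17237/11701053)) = -17141/9879 - 34/211*(-11701053/17237) = -17141/9879 + 397835802/3637007 = 3867877950971/35929992153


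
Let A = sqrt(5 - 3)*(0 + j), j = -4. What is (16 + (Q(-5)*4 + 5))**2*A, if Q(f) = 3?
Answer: -4356*sqrt(2) ≈ -6160.3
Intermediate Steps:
A = -4*sqrt(2) (A = sqrt(5 - 3)*(0 - 4) = sqrt(2)*(-4) = -4*sqrt(2) ≈ -5.6569)
(16 + (Q(-5)*4 + 5))**2*A = (16 + (3*4 + 5))**2*(-4*sqrt(2)) = (16 + (12 + 5))**2*(-4*sqrt(2)) = (16 + 17)**2*(-4*sqrt(2)) = 33**2*(-4*sqrt(2)) = 1089*(-4*sqrt(2)) = -4356*sqrt(2)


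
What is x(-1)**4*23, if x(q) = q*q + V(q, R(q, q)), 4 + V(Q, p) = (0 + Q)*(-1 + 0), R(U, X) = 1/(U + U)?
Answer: 368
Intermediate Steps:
R(U, X) = 1/(2*U)
V(Q, p) = -4 - Q (V(Q, p) = -4 + (0 + Q)*(-1 + 0) = -4 + Q*(-1) = -4 - Q)
x(q) = -4 + q**2 - q (x(q) = q*q + (-4 - q) = q**2 + (-4 - q) = -4 + q**2 - q)
x(-1)**4*23 = (-4 + (-1)**2 - 1*(-1))**4*23 = (-4 + 1 + 1)**4*23 = (-2)**4*23 = 16*23 = 368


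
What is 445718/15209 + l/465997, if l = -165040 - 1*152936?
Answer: 202867153862/7087348373 ≈ 28.624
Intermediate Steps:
l = -317976 (l = -165040 - 152936 = -317976)
445718/15209 + l/465997 = 445718/15209 - 317976/465997 = 202867153862/7087348373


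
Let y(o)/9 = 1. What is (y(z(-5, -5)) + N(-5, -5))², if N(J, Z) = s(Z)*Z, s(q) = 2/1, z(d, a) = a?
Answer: 1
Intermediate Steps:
s(q) = 2 (s(q) = 2*1 = 2)
y(o) = 9 (y(o) = 9*1 = 9)
N(J, Z) = 2*Z
(y(z(-5, -5)) + N(-5, -5))² = (9 + 2*(-5))² = (9 - 10)² = (-1)² = 1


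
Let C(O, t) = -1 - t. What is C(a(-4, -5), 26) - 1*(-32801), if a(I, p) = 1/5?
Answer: 32774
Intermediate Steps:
a(I, p) = ⅕
C(a(-4, -5), 26) - 1*(-32801) = (-1 - 1*26) - 1*(-32801) = (-1 - 26) + 32801 = -27 + 32801 = 32774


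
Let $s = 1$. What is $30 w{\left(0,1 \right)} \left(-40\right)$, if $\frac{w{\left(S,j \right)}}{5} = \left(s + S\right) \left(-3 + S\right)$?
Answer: $18000$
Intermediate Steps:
$w{\left(S,j \right)} = 5 \left(1 + S\right) \left(-3 + S\right)$
$30 w{\left(0,1 \right)} \left(-40\right) = 30 \left(-15 - 0 + 5 \cdot 0^{2}\right) \left(-40\right) = 30 \left(-15 + 0 + 5 \cdot 0\right) \left(-40\right) = 30 \left(-15 + 0 + 0\right) \left(-40\right) = 30 \left(-15\right) \left(-40\right) = \left(-450\right) \left(-40\right) = 18000$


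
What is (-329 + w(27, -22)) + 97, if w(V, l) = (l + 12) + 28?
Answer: -214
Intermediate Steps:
w(V, l) = 40 + l (w(V, l) = (12 + l) + 28 = 40 + l)
(-329 + w(27, -22)) + 97 = (-329 + (40 - 22)) + 97 = (-329 + 18) + 97 = -311 + 97 = -214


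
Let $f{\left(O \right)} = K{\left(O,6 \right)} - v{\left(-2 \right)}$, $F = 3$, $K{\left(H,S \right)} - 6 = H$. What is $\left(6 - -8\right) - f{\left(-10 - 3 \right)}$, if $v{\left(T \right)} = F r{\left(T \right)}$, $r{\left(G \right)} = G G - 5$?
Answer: $18$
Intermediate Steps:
$K{\left(H,S \right)} = 6 + H$
$r{\left(G \right)} = -5 + G^{2}$ ($r{\left(G \right)} = G^{2} - 5 = -5 + G^{2}$)
$v{\left(T \right)} = -15 + 3 T^{2}$ ($v{\left(T \right)} = 3 \left(-5 + T^{2}\right) = -15 + 3 T^{2}$)
$f{\left(O \right)} = 9 + O$ ($f{\left(O \right)} = \left(6 + O\right) - \left(-15 + 3 \left(-2\right)^{2}\right) = \left(6 + O\right) - \left(-15 + 3 \cdot 4\right) = \left(6 + O\right) - \left(-15 + 12\right) = \left(6 + O\right) - -3 = \left(6 + O\right) + 3 = 9 + O$)
$\left(6 - -8\right) - f{\left(-10 - 3 \right)} = \left(6 - -8\right) - \left(9 - 13\right) = \left(6 + 8\right) - \left(9 - 13\right) = 14 - \left(9 - 13\right) = 14 - -4 = 14 + 4 = 18$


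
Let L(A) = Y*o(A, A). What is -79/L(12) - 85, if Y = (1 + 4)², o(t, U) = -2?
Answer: -4171/50 ≈ -83.420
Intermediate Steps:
Y = 25 (Y = 5² = 25)
L(A) = -50 (L(A) = 25*(-2) = -50)
-79/L(12) - 85 = -79/(-50) - 85 = -79*(-1/50) - 85 = 79/50 - 85 = -4171/50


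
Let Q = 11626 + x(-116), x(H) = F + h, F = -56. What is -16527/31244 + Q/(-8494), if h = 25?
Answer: -251327259/132693268 ≈ -1.8940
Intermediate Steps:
x(H) = -31 (x(H) = -56 + 25 = -31)
Q = 11595 (Q = 11626 - 31 = 11595)
-16527/31244 + Q/(-8494) = -16527/31244 + 11595/(-8494) = -16527*1/31244 + 11595*(-1/8494) = -16527/31244 - 11595/8494 = -251327259/132693268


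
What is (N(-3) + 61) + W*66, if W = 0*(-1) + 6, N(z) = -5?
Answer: 452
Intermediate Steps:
W = 6 (W = 0 + 6 = 6)
(N(-3) + 61) + W*66 = (-5 + 61) + 6*66 = 56 + 396 = 452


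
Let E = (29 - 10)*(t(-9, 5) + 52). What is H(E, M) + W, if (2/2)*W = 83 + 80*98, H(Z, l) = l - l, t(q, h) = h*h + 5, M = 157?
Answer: 7923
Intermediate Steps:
t(q, h) = 5 + h**2 (t(q, h) = h**2 + 5 = 5 + h**2)
E = 1558 (E = (29 - 10)*((5 + 5**2) + 52) = 19*((5 + 25) + 52) = 19*(30 + 52) = 19*82 = 1558)
H(Z, l) = 0
W = 7923 (W = 83 + 80*98 = 83 + 7840 = 7923)
H(E, M) + W = 0 + 7923 = 7923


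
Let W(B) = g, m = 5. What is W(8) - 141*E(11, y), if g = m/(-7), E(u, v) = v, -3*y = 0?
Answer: -5/7 ≈ -0.71429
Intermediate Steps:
y = 0 (y = -⅓*0 = 0)
g = -5/7 (g = 5/(-7) = 5*(-⅐) = -5/7 ≈ -0.71429)
W(B) = -5/7
W(8) - 141*E(11, y) = -5/7 - 141*0 = -5/7 + 0 = -5/7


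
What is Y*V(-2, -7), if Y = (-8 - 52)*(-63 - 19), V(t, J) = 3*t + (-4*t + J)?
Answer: -24600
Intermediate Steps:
V(t, J) = J - t (V(t, J) = 3*t + (J - 4*t) = J - t)
Y = 4920 (Y = -60*(-82) = 4920)
Y*V(-2, -7) = 4920*(-7 - 1*(-2)) = 4920*(-7 + 2) = 4920*(-5) = -24600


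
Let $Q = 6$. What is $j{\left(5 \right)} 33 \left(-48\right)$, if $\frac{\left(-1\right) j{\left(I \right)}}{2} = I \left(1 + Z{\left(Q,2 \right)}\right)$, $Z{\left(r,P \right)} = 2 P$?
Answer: $79200$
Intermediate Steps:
$j{\left(I \right)} = - 10 I$ ($j{\left(I \right)} = - 2 I \left(1 + 2 \cdot 2\right) = - 2 I \left(1 + 4\right) = - 2 I 5 = - 2 \cdot 5 I = - 10 I$)
$j{\left(5 \right)} 33 \left(-48\right) = \left(-10\right) 5 \cdot 33 \left(-48\right) = \left(-50\right) 33 \left(-48\right) = \left(-1650\right) \left(-48\right) = 79200$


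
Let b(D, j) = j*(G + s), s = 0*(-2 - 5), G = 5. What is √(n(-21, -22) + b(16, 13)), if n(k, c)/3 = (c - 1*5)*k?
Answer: √1766 ≈ 42.024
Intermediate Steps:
n(k, c) = 3*k*(-5 + c) (n(k, c) = 3*((c - 1*5)*k) = 3*((c - 5)*k) = 3*((-5 + c)*k) = 3*(k*(-5 + c)) = 3*k*(-5 + c))
s = 0 (s = 0*(-7) = 0)
b(D, j) = 5*j (b(D, j) = j*(5 + 0) = j*5 = 5*j)
√(n(-21, -22) + b(16, 13)) = √(3*(-21)*(-5 - 22) + 5*13) = √(3*(-21)*(-27) + 65) = √(1701 + 65) = √1766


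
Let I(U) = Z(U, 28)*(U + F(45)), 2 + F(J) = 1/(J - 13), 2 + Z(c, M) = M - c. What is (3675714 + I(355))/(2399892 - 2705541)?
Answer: -113906135/9780768 ≈ -11.646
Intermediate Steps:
Z(c, M) = -2 + M - c (Z(c, M) = -2 + (M - c) = -2 + M - c)
F(J) = -2 + 1/(-13 + J) (F(J) = -2 + 1/(J - 13) = -2 + 1/(-13 + J))
I(U) = (26 - U)*(-63/32 + U) (I(U) = (-2 + 28 - U)*(U + (27 - 2*45)/(-13 + 45)) = (26 - U)*(U + (27 - 90)/32) = (26 - U)*(U + (1/32)*(-63)) = (26 - U)*(U - 63/32) = (26 - U)*(-63/32 + U))
(3675714 + I(355))/(2399892 - 2705541) = (3675714 - (-63 + 32*355)*(-26 + 355)/32)/(2399892 - 2705541) = (3675714 - 1/32*(-63 + 11360)*329)/(-305649) = (3675714 - 1/32*11297*329)*(-1/305649) = (3675714 - 3716713/32)*(-1/305649) = (113906135/32)*(-1/305649) = -113906135/9780768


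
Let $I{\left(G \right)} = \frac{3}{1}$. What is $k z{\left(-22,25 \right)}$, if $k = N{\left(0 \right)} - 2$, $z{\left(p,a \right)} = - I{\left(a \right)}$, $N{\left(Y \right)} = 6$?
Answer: $-12$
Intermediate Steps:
$I{\left(G \right)} = 3$ ($I{\left(G \right)} = 3 \cdot 1 = 3$)
$z{\left(p,a \right)} = -3$ ($z{\left(p,a \right)} = \left(-1\right) 3 = -3$)
$k = 4$ ($k = 6 - 2 = 4$)
$k z{\left(-22,25 \right)} = 4 \left(-3\right) = -12$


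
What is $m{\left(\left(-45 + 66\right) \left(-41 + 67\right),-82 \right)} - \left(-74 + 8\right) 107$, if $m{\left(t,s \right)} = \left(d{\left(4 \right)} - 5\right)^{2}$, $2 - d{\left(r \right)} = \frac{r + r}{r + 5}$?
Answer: $\frac{573247}{81} \approx 7077.1$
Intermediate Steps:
$d{\left(r \right)} = 2 - \frac{2 r}{5 + r}$ ($d{\left(r \right)} = 2 - \frac{r + r}{r + 5} = 2 - \frac{2 r}{5 + r}$)
$m{\left(t,s \right)} = \frac{1225}{81}$ ($m{\left(t,s \right)} = \left(\frac{10}{5 + 4} - 5\right)^{2} = \left(\frac{10}{9} - 5\right)^{2} = \left(- \frac{35}{9}\right)^{2} = \frac{1225}{81}$)
$m{\left(\left(-45 + 66\right) \left(-41 + 67\right),-82 \right)} - \left(-74 + 8\right) 107 = \frac{1225}{81} - \left(-74 + 8\right) 107 = \frac{1225}{81} - \left(-66\right) 107 = \frac{1225}{81} - -7062 = \frac{1225}{81} + 7062 = \frac{573247}{81}$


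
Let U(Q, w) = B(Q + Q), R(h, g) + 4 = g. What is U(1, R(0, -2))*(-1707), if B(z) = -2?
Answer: 3414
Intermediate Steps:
R(h, g) = -4 + g
U(Q, w) = -2
U(1, R(0, -2))*(-1707) = -2*(-1707) = 3414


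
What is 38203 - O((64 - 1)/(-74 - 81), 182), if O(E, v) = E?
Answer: 5921528/155 ≈ 38203.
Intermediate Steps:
38203 - O((64 - 1)/(-74 - 81), 182) = 38203 - (64 - 1)/(-74 - 81) = 38203 - 63/(-155) = 38203 - 63*(-1)/155 = 38203 - 1*(-63/155) = 38203 + 63/155 = 5921528/155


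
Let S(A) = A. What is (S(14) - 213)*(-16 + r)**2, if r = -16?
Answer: -203776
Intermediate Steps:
(S(14) - 213)*(-16 + r)**2 = (14 - 213)*(-16 - 16)**2 = -199*(-32)**2 = -199*1024 = -203776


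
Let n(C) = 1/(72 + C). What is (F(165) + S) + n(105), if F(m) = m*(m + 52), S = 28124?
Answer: 11315434/177 ≈ 63929.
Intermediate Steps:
F(m) = m*(52 + m)
(F(165) + S) + n(105) = (165*(52 + 165) + 28124) + 1/(72 + 105) = (165*217 + 28124) + 1/177 = (35805 + 28124) + 1/177 = 63929 + 1/177 = 11315434/177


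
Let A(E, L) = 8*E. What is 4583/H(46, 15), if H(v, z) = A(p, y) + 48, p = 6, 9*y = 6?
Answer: 4583/96 ≈ 47.740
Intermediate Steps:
y = 2/3 (y = (1/9)*6 = 2/3 ≈ 0.66667)
H(v, z) = 96 (H(v, z) = 8*6 + 48 = 48 + 48 = 96)
4583/H(46, 15) = 4583/96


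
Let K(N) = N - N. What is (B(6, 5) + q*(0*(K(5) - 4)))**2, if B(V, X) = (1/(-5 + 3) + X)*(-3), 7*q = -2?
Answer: 729/4 ≈ 182.25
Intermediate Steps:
K(N) = 0
q = -2/7 (q = (1/7)*(-2) = -2/7 ≈ -0.28571)
B(V, X) = 3/2 - 3*X (B(V, X) = (1/(-2) + X)*(-3) = (-1/2 + X)*(-3) = 3/2 - 3*X)
(B(6, 5) + q*(0*(K(5) - 4)))**2 = ((3/2 - 3*5) - 0*(0 - 4))**2 = ((3/2 - 15) - 0*(-4))**2 = (-27/2 - 2/7*0)**2 = (-27/2 + 0)**2 = (-27/2)**2 = 729/4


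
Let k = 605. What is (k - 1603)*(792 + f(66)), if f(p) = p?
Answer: -856284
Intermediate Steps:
(k - 1603)*(792 + f(66)) = (605 - 1603)*(792 + 66) = -998*858 = -856284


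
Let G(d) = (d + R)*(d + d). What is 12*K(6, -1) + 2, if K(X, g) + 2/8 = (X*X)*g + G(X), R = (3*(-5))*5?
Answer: -10369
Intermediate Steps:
R = -75 (R = -15*5 = -75)
G(d) = 2*d*(-75 + d) (G(d) = (d - 75)*(d + d) = (-75 + d)*(2*d) = 2*d*(-75 + d))
K(X, g) = -¼ + g*X² + 2*X*(-75 + X) (K(X, g) = -¼ + ((X*X)*g + 2*X*(-75 + X)) = -¼ + (X²*g + 2*X*(-75 + X)) = -¼ + (g*X² + 2*X*(-75 + X)) = -¼ + g*X² + 2*X*(-75 + X))
12*K(6, -1) + 2 = 12*(-¼ - 1*6² + 2*6*(-75 + 6)) + 2 = 12*(-¼ - 1*36 + 2*6*(-69)) + 2 = 12*(-¼ - 36 - 828) + 2 = 12*(-3457/4) + 2 = -10371 + 2 = -10369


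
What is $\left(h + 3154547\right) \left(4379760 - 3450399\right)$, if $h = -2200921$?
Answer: $886262812986$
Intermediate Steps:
$\left(h + 3154547\right) \left(4379760 - 3450399\right) = \left(-2200921 + 3154547\right) \left(4379760 - 3450399\right) = 953626 \cdot 929361 = 886262812986$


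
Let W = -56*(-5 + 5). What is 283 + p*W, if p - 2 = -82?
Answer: 283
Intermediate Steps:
p = -80 (p = 2 - 82 = -80)
W = 0 (W = -56*0 = 0)
283 + p*W = 283 - 80*0 = 283 + 0 = 283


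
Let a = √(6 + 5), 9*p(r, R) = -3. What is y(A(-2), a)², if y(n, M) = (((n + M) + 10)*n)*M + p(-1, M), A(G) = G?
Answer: 29833/9 + 2144*√11/3 ≈ 5685.1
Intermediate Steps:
p(r, R) = -⅓ (p(r, R) = (⅑)*(-3) = -⅓)
a = √11 ≈ 3.3166
y(n, M) = -⅓ + M*n*(10 + M + n) (y(n, M) = (((n + M) + 10)*n)*M - ⅓ = (((M + n) + 10)*n)*M - ⅓ = ((10 + M + n)*n)*M - ⅓ = (n*(10 + M + n))*M - ⅓ = M*n*(10 + M + n) - ⅓ = -⅓ + M*n*(10 + M + n))
y(A(-2), a)² = (-⅓ + √11*(-2)² - 2*(√11)² + 10*√11*(-2))² = (-⅓ + √11*4 - 2*11 - 20*√11)² = (-⅓ + 4*√11 - 22 - 20*√11)² = (-67/3 - 16*√11)²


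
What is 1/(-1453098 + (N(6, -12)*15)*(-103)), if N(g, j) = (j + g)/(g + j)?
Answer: -1/1454643 ≈ -6.8745e-7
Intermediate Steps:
N(g, j) = 1 (N(g, j) = (g + j)/(g + j) = 1)
1/(-1453098 + (N(6, -12)*15)*(-103)) = 1/(-1453098 + (1*15)*(-103)) = 1/(-1453098 + 15*(-103)) = 1/(-1453098 - 1545) = 1/(-1454643) = -1/1454643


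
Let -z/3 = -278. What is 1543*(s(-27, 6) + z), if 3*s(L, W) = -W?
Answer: 1283776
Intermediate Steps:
z = 834 (z = -3*(-278) = 834)
s(L, W) = -W/3 (s(L, W) = (-W)/3 = -W/3)
1543*(s(-27, 6) + z) = 1543*(-1/3*6 + 834) = 1543*(-2 + 834) = 1543*832 = 1283776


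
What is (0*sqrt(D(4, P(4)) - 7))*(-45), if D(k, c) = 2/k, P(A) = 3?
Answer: 0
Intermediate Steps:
(0*sqrt(D(4, P(4)) - 7))*(-45) = (0*sqrt(2/4 - 7))*(-45) = (0*sqrt(2*(1/4) - 7))*(-45) = (0*sqrt(1/2 - 7))*(-45) = (0*sqrt(-13/2))*(-45) = (0*(I*sqrt(26)/2))*(-45) = 0*(-45) = 0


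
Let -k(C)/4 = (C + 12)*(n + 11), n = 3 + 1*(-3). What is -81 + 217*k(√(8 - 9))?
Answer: -114657 - 9548*I ≈ -1.1466e+5 - 9548.0*I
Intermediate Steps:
n = 0 (n = 3 - 3 = 0)
k(C) = -528 - 44*C (k(C) = -4*(C + 12)*(0 + 11) = -4*(12 + C)*11 = -4*(132 + 11*C) = -528 - 44*C)
-81 + 217*k(√(8 - 9)) = -81 + 217*(-528 - 44*√(8 - 9)) = -81 + 217*(-528 - 44*I) = -81 + (-114576 - 9548*I) = -114657 - 9548*I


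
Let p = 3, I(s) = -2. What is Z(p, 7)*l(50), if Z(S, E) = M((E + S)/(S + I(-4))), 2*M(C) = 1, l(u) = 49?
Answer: 49/2 ≈ 24.500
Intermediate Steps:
M(C) = 1/2 (M(C) = (1/2)*1 = 1/2)
Z(S, E) = 1/2
Z(p, 7)*l(50) = (1/2)*49 = 49/2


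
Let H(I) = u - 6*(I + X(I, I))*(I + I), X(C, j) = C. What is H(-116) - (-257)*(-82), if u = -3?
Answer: -344021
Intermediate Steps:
H(I) = -3 - 24*I² (H(I) = -3 - 6*(I + I)*(I + I) = -3 - 6*2*I*2*I = -3 - 24*I²)
H(-116) - (-257)*(-82) = (-3 - 24*(-116)²) - (-257)*(-82) = (-3 - 24*13456) - 1*21074 = (-3 - 322944) - 21074 = -322947 - 21074 = -344021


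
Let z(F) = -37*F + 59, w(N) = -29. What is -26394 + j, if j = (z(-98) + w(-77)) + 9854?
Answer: -12884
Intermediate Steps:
z(F) = 59 - 37*F
j = 13510 (j = ((59 - 37*(-98)) - 29) + 9854 = ((59 + 3626) - 29) + 9854 = (3685 - 29) + 9854 = 3656 + 9854 = 13510)
-26394 + j = -26394 + 13510 = -12884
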